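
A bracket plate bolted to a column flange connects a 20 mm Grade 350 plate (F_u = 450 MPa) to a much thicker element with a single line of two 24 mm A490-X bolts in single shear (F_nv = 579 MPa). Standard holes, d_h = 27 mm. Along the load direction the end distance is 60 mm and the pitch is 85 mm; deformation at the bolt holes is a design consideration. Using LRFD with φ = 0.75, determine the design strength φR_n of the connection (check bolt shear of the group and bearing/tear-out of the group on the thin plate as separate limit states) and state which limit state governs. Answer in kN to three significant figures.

393 kN (bolt shear governs)

Bolt shear: A_b = π·24²/4 = 452.4 mm²; R_n = 579 × 452.4 × 2 × 1 / 1000 = 523.9 kN → 0.75 × 523.9 = 393 kN.
Bearing (1.2 l_c t F_u ≤ 2.4 d t F_u): upper limit = 2.4·24·20·450 / 1000 = 518.4 kN.
  Edge l_c = 60 − 27/2 = 46.5 → r_n = 502.2 kN; interior l_c = 85 − 27 = 58 → r_n = 518.4 kN.
  R_n,bearing = 1·502.2 + 1·518.4 = 1021 kN → 0.75 × 1021 = 765 kN.
Bolt shear governs: 393 kN.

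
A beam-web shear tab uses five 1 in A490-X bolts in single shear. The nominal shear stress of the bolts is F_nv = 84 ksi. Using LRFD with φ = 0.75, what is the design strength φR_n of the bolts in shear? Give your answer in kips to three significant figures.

A_b = π × 1² / 4 = 0.7854 in².
R_n = F_nv · A_b · n · n_s = 84 × 0.7854 × 5 × 1 = 329.9 kips.
Design strength φR_n = 0.75 × 329.9 = 247 kips.

247 kips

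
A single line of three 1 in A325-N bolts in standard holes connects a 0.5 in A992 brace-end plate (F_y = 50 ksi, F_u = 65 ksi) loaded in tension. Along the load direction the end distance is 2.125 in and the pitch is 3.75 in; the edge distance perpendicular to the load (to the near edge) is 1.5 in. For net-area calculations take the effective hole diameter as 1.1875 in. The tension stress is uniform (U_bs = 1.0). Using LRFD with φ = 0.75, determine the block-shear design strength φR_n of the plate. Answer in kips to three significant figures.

Shear plane L_v = 2.125 + 2·3.75 = 9.625 in; A_gv = 9.625 × 0.5 = 4.812 in².
A_nv = (9.625 − 2.5·1.1875) × 0.5 = 3.328 in².
A_nt = (1.5 − 0.5·1.1875) × 0.5 = 0.4531 in².
0.6 F_u A_nv = 129.8 kips; 0.6 F_y A_gv = 144.4 kips → shear rupture governs the shear term.
R_n = 129.8 + 1.0 × 65 × 0.4531 = 159.2 kips.
Design strength φR_n = 0.75 × 159.2 = 119 kips.

119 kips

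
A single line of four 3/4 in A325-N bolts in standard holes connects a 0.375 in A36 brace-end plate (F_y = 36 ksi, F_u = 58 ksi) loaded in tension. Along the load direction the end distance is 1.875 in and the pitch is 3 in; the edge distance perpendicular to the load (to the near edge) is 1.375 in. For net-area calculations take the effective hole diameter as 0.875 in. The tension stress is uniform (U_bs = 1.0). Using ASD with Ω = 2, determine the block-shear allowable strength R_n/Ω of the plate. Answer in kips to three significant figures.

Shear plane L_v = 1.875 + 3·3 = 10.88 in; A_gv = 10.88 × 0.375 = 4.078 in².
A_nv = (10.88 − 3.5·0.875) × 0.375 = 2.93 in².
A_nt = (1.375 − 0.5·0.875) × 0.375 = 0.3516 in².
0.6 F_u A_nv = 102 kips; 0.6 F_y A_gv = 88.09 kips → shear yielding governs the shear term.
R_n = 88.09 + 1.0 × 58 × 0.3516 = 108.5 kips.
Allowable strength R_n/Ω = 108.5 / 2 = 54.2 kips.

54.2 kips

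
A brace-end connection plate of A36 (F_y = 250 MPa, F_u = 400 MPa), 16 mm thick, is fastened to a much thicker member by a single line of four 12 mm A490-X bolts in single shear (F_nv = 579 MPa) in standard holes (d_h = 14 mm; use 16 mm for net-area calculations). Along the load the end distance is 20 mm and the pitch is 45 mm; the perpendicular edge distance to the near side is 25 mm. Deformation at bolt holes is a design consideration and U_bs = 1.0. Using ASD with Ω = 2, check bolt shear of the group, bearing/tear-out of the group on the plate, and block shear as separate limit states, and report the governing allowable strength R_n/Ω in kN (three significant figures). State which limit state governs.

Bolt shear: A_b = π·12²/4 = 113.1 mm²; R_n = 579 × 113.1 × 4 × 1 / 1000 = 261.9 kN → 261.9 / 2 = 131 kN.
Bearing: edge l_c = 13, r_n = 99.84 kN; interior l_c = 31, r_n = 184.3 kN; R_n = 99.84 + 3·184.3 = 652.8 kN → 326 kN.
Block shear: A_gv = 2480, A_nv = 1584, A_nt = 272 mm²; R_n = min(0.6F_uA_nv, 0.6F_yA_gv) + U_bs·F_u·A_nt = 480.8 kN → 240 kN.
Bolt shear governs: 131 kN.

131 kN (bolt shear governs)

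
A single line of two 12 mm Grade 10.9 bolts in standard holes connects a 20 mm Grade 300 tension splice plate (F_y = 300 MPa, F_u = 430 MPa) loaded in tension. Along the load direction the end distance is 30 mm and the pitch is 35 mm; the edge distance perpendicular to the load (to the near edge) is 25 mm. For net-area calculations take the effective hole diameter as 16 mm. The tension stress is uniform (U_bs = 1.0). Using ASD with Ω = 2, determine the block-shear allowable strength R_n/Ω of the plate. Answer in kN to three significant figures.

179 kN

Shear plane L_v = 30 + 1·35 = 65 mm; A_gv = 65 × 20 = 1300 mm².
A_nv = (65 − 1.5·16) × 20 = 820 mm².
A_nt = (25 − 0.5·16) × 20 = 340 mm².
0.6 F_u A_nv = 211.6 kN; 0.6 F_y A_gv = 234 kN → shear rupture governs the shear term.
R_n = 211.6 + 1.0 × 430 × 340 / 1000 = 357.8 kN.
Allowable strength R_n/Ω = 357.8 / 2 = 179 kN.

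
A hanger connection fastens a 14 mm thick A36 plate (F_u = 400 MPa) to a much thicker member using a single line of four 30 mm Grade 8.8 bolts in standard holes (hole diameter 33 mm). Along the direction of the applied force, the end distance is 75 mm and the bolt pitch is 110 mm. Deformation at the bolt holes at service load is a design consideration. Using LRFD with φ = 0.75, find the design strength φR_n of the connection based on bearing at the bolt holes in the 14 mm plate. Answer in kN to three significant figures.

1200 kN

Per bolt r_n = 1.2 l_c t F_u ≤ 2.4 d t F_u; upper limit = 2.4 × 30 × 14 × 400 / 1000 = 403.2 kN.
Edge bolt: l_c = 75 − 33/2 = 58.5 mm → 1.2 × 58.5 × 14 × 400 / 1000 = 393.1 → r_n = 393.1 kN.
Interior bolts: l_c = 110 − 33 = 77 mm → 1.2 × 77 × 14 × 400 / 1000 = 517.4 → r_n = 403.2 kN.
R_n = 1 × 393.1 + 3 × 403.2 = 1603 kN.
Design strength φR_n = 0.75 × 1603 = 1200 kN.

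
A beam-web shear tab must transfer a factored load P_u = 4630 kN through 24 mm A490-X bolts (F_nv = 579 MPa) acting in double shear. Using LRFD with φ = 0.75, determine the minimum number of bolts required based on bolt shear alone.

12 bolts

A_b = π·24²/4 = 452.4 mm².
Per-bolt design strength φR_n = 0.75 × 579 × 452.4 × 2 / 1000 = 392.9 kN.
n ≥ 4630 / 392.9 = 11.78 → use 12 bolts.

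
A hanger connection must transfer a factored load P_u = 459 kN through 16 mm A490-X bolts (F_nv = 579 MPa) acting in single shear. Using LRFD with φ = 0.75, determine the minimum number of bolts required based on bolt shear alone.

6 bolts

A_b = π·16²/4 = 201.1 mm².
Per-bolt design strength φR_n = 0.75 × 579 × 201.1 × 1 / 1000 = 87.31 kN.
n ≥ 459 / 87.31 = 5.257 → use 6 bolts.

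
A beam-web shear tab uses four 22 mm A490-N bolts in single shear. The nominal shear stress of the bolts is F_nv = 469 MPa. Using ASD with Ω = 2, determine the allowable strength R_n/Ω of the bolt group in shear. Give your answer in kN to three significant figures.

357 kN

A_b = π × 22² / 4 = 380.1 mm².
R_n = F_nv · A_b · n · n_s = 469 × 380.1 × 4 × 1 / 1000 = 713.1 kN.
Allowable strength R_n/Ω = 713.1 / 2 = 357 kN.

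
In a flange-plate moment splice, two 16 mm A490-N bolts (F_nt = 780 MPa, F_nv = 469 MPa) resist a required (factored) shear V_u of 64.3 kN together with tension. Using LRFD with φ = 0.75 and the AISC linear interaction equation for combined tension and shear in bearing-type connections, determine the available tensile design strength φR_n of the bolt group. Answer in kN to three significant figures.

A_b = π·16²/4 = 201.1 mm²; f_rv = 64.3 × 1000 / (2 × 201.1) = 159.9 MPa.
F'_nt = 1.3 F_nt − (F_nt / φF_nv) f_rv = 1.3·780 − (780/(0.75·469))·159.9 = 659.4 MPa, capped at F_nt → F'_nt = 659.4 MPa.
R_n = F'_nt · A_b · n = 659.4 × 201.1 × 2 / 1000 = 265.2 kN.
Design strength φR_n = 0.75 × 265.2 = 199 kN.

199 kN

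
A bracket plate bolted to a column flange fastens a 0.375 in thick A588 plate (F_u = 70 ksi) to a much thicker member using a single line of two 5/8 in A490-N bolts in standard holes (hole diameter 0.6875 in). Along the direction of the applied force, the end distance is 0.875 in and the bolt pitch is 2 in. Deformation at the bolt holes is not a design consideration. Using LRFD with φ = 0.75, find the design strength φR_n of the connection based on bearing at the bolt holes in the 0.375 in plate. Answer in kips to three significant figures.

Per bolt r_n = 1.5 l_c t F_u ≤ 3.0 d t F_u; upper limit = 3.0 × 0.625 × 0.375 × 70 = 49.22 kips.
Edge bolt: l_c = 0.875 − 0.6875/2 = 0.5312 in → 1.5 × 0.5312 × 0.375 × 70 = 20.92 → r_n = 20.92 kips.
Interior bolts: l_c = 2 − 0.6875 = 1.312 in → 1.5 × 1.312 × 0.375 × 70 = 51.68 → r_n = 49.22 kips.
R_n = 1 × 20.92 + 1 × 49.22 = 70.14 kips.
Design strength φR_n = 0.75 × 70.14 = 52.6 kips.

52.6 kips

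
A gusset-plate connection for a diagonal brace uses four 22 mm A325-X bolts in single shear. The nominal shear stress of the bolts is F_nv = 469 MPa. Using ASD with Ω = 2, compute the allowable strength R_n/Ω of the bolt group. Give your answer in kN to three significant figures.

357 kN

A_b = π × 22² / 4 = 380.1 mm².
R_n = F_nv · A_b · n · n_s = 469 × 380.1 × 4 × 1 / 1000 = 713.1 kN.
Allowable strength R_n/Ω = 713.1 / 2 = 357 kN.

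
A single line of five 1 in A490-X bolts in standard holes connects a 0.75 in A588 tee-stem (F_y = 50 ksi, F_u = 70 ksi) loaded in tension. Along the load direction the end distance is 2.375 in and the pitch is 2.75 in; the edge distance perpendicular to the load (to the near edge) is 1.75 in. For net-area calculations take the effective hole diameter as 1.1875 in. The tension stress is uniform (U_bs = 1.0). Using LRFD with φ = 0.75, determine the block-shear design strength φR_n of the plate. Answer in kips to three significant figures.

Shear plane L_v = 2.375 + 4·2.75 = 13.38 in; A_gv = 13.38 × 0.75 = 10.03 in².
A_nv = (13.38 − 4.5·1.1875) × 0.75 = 6.023 in².
A_nt = (1.75 − 0.5·1.1875) × 0.75 = 0.8672 in².
0.6 F_u A_nv = 253 kips; 0.6 F_y A_gv = 300.9 kips → shear rupture governs the shear term.
R_n = 253 + 1.0 × 70 × 0.8672 = 313.7 kips.
Design strength φR_n = 0.75 × 313.7 = 235 kips.

235 kips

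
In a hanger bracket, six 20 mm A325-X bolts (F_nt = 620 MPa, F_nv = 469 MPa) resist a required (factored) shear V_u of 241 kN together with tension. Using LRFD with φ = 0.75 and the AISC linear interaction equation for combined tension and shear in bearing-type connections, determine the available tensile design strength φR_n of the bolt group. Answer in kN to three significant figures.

A_b = π·20²/4 = 314.2 mm²; f_rv = 241 × 1000 / (6 × 314.2) = 127.9 MPa.
F'_nt = 1.3 F_nt − (F_nt / φF_nv) f_rv = 1.3·620 − (620/(0.75·469))·127.9 = 580.6 MPa, capped at F_nt → F'_nt = 580.6 MPa.
R_n = F'_nt · A_b · n = 580.6 × 314.2 × 6 / 1000 = 1094 kN.
Design strength φR_n = 0.75 × 1094 = 821 kN.

821 kN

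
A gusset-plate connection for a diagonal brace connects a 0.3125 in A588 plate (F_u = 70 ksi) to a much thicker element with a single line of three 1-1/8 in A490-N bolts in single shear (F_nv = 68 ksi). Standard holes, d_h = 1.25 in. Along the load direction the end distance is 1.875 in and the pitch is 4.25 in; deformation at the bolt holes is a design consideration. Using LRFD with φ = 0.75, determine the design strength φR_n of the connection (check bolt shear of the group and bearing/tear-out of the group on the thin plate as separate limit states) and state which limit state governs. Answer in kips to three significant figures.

Bolt shear: A_b = π·1.125²/4 = 0.994 in²; R_n = 68 × 0.994 × 3 × 1 = 202.8 kips → 0.75 × 202.8 = 152 kips.
Bearing (1.2 l_c t F_u ≤ 2.4 d t F_u): upper limit = 2.4·1.125·0.3125·70 = 59.06 kips.
  Edge l_c = 1.875 − 1.25/2 = 1.25 → r_n = 32.81 kips; interior l_c = 4.25 − 1.25 = 3 → r_n = 59.06 kips.
  R_n,bearing = 1·32.81 + 2·59.06 = 150.9 kips → 0.75 × 150.9 = 113 kips.
Bearing governs: 113 kips.

113 kips (bearing governs)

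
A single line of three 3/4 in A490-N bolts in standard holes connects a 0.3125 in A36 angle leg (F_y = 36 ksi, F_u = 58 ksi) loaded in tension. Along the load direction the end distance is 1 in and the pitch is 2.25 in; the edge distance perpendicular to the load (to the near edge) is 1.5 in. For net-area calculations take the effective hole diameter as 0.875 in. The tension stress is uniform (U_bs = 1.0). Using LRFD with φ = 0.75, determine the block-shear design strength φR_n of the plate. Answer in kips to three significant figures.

41.5 kips

Shear plane L_v = 1 + 2·2.25 = 5.5 in; A_gv = 5.5 × 0.3125 = 1.719 in².
A_nv = (5.5 − 2.5·0.875) × 0.3125 = 1.035 in².
A_nt = (1.5 − 0.5·0.875) × 0.3125 = 0.332 in².
0.6 F_u A_nv = 36.02 kips; 0.6 F_y A_gv = 37.12 kips → shear rupture governs the shear term.
R_n = 36.02 + 1.0 × 58 × 0.332 = 55.28 kips.
Design strength φR_n = 0.75 × 55.28 = 41.5 kips.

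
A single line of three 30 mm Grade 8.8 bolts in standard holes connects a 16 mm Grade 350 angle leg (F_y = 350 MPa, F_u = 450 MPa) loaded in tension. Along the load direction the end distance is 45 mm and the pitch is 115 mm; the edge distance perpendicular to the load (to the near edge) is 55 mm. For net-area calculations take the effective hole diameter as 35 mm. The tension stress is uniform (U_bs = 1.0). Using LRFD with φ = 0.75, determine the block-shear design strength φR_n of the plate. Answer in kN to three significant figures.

810 kN

Shear plane L_v = 45 + 2·115 = 275 mm; A_gv = 275 × 16 = 4400 mm².
A_nv = (275 − 2.5·35) × 16 = 3000 mm².
A_nt = (55 − 0.5·35) × 16 = 600 mm².
0.6 F_u A_nv = 810 kN; 0.6 F_y A_gv = 924 kN → shear rupture governs the shear term.
R_n = 810 + 1.0 × 450 × 600 / 1000 = 1080 kN.
Design strength φR_n = 0.75 × 1080 = 810 kN.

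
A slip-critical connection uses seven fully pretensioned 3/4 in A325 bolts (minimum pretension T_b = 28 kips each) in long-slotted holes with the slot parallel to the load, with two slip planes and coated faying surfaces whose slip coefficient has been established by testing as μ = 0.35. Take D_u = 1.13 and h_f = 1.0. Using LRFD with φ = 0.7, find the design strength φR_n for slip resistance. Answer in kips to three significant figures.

109 kips

R_n = μ · D_u · h_f · T_b · n_s · n_b = 0.35 × 1.13 × 1.0 × 28 × 2 × 7 = 155 kips.
Design strength φR_n = 0.7 × 155 = 109 kips.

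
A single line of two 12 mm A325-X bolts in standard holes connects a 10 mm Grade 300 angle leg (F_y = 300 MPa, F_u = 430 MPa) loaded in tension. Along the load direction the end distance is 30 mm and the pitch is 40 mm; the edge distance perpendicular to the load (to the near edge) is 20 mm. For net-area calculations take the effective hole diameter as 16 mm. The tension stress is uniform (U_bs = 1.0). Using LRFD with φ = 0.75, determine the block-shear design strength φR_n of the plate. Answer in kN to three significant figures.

128 kN

Shear plane L_v = 30 + 1·40 = 70 mm; A_gv = 70 × 10 = 700 mm².
A_nv = (70 − 1.5·16) × 10 = 460 mm².
A_nt = (20 − 0.5·16) × 10 = 120 mm².
0.6 F_u A_nv = 118.7 kN; 0.6 F_y A_gv = 126 kN → shear rupture governs the shear term.
R_n = 118.7 + 1.0 × 430 × 120 / 1000 = 170.3 kN.
Design strength φR_n = 0.75 × 170.3 = 128 kN.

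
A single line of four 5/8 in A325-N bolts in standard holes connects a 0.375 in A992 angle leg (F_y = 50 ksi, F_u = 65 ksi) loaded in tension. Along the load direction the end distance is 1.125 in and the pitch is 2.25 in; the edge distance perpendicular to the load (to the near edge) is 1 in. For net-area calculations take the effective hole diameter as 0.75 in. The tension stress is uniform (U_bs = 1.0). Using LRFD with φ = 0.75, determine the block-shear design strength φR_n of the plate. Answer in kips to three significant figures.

Shear plane L_v = 1.125 + 3·2.25 = 7.875 in; A_gv = 7.875 × 0.375 = 2.953 in².
A_nv = (7.875 − 3.5·0.75) × 0.375 = 1.969 in².
A_nt = (1 − 0.5·0.75) × 0.375 = 0.2344 in².
0.6 F_u A_nv = 76.78 kips; 0.6 F_y A_gv = 88.59 kips → shear rupture governs the shear term.
R_n = 76.78 + 1.0 × 65 × 0.2344 = 92.02 kips.
Design strength φR_n = 0.75 × 92.02 = 69 kips.

69 kips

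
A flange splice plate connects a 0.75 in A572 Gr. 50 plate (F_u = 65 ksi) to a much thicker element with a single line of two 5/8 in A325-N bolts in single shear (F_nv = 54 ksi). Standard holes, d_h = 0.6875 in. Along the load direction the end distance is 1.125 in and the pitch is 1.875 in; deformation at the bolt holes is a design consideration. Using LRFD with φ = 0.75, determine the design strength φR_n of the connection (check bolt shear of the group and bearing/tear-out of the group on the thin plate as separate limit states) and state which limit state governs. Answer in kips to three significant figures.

24.9 kips (bolt shear governs)

Bolt shear: A_b = π·0.625²/4 = 0.3068 in²; R_n = 54 × 0.3068 × 2 × 1 = 33.13 kips → 0.75 × 33.13 = 24.9 kips.
Bearing (1.2 l_c t F_u ≤ 2.4 d t F_u): upper limit = 2.4·0.625·0.75·65 = 73.12 kips.
  Edge l_c = 1.125 − 0.6875/2 = 0.7812 → r_n = 45.7 kips; interior l_c = 1.875 − 0.6875 = 1.188 → r_n = 69.47 kips.
  R_n,bearing = 1·45.7 + 1·69.47 = 115.2 kips → 0.75 × 115.2 = 86.4 kips.
Bolt shear governs: 24.9 kips.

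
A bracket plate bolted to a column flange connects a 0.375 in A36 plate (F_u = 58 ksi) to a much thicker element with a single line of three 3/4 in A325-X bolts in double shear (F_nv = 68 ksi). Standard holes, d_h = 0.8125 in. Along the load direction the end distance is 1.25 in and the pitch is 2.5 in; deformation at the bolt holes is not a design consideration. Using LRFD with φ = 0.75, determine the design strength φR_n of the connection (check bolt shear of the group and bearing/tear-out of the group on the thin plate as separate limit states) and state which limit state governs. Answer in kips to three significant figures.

Bolt shear: A_b = π·0.75²/4 = 0.4418 in²; R_n = 68 × 0.4418 × 3 × 2 = 180.2 kips → 0.75 × 180.2 = 135 kips.
Bearing (1.5 l_c t F_u ≤ 3.0 d t F_u): upper limit = 3.0·0.75·0.375·58 = 48.94 kips.
  Edge l_c = 1.25 − 0.8125/2 = 0.8438 → r_n = 27.53 kips; interior l_c = 2.5 − 0.8125 = 1.688 → r_n = 48.94 kips.
  R_n,bearing = 1·27.53 + 2·48.94 = 125.4 kips → 0.75 × 125.4 = 94.1 kips.
Bearing governs: 94.1 kips.

94.1 kips (bearing governs)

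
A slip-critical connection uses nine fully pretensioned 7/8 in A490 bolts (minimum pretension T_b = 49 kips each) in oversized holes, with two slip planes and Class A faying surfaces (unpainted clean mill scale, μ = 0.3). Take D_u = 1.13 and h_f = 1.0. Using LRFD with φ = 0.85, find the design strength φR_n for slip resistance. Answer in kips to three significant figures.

254 kips

R_n = μ · D_u · h_f · T_b · n_s · n_b = 0.3 × 1.13 × 1.0 × 49 × 2 × 9 = 299 kips.
Design strength φR_n = 0.85 × 299 = 254 kips.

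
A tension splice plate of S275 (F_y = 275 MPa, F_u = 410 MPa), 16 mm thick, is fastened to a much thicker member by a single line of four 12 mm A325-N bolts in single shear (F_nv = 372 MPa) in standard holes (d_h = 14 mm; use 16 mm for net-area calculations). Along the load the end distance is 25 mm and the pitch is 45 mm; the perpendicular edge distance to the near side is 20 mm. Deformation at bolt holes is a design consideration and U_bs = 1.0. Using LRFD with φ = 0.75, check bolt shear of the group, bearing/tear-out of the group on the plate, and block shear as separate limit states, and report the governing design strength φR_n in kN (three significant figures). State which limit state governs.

126 kN (bolt shear governs)

Bolt shear: A_b = π·12²/4 = 113.1 mm²; R_n = 372 × 113.1 × 4 × 1 / 1000 = 168.3 kN → 0.75 × 168.3 = 126 kN.
Bearing: edge l_c = 18, r_n = 141.7 kN; interior l_c = 31, r_n = 188.9 kN; R_n = 141.7 + 3·188.9 = 708.5 kN → 531 kN.
Block shear: A_gv = 2560, A_nv = 1664, A_nt = 192 mm²; R_n = min(0.6F_uA_nv, 0.6F_yA_gv) + U_bs·F_u·A_nt = 488.1 kN → 366 kN.
Bolt shear governs: 126 kN.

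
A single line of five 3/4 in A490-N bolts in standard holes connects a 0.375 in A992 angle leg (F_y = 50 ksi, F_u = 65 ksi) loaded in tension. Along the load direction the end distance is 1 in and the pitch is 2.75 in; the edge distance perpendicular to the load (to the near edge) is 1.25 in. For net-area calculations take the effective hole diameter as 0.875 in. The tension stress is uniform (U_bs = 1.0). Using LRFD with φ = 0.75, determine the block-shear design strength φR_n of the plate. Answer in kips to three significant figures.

Shear plane L_v = 1 + 4·2.75 = 12 in; A_gv = 12 × 0.375 = 4.5 in².
A_nv = (12 − 4.5·0.875) × 0.375 = 3.023 in².
A_nt = (1.25 − 0.5·0.875) × 0.375 = 0.3047 in².
0.6 F_u A_nv = 117.9 kips; 0.6 F_y A_gv = 135 kips → shear rupture governs the shear term.
R_n = 117.9 + 1.0 × 65 × 0.3047 = 137.7 kips.
Design strength φR_n = 0.75 × 137.7 = 103 kips.

103 kips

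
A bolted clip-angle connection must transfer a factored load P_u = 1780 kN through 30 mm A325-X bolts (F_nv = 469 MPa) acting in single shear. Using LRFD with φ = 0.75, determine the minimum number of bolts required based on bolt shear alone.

8 bolts

A_b = π·30²/4 = 706.9 mm².
Per-bolt design strength φR_n = 0.75 × 469 × 706.9 × 1 / 1000 = 248.6 kN.
n ≥ 1780 / 248.6 = 7.159 → use 8 bolts.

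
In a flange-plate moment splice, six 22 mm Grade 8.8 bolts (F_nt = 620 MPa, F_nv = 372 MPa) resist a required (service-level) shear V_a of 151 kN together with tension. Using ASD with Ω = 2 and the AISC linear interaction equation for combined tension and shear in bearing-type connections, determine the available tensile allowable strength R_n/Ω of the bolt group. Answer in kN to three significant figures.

667 kN

A_b = π·22²/4 = 380.1 mm²; f_rv = 151 × 1000 / (6 × 380.1) = 66.2 MPa.
F'_nt = 1.3 F_nt − (Ω F_nt / F_nv) f_rv = 1.3·620 − (2·620/372)·66.2 = 585.3 MPa, capped at F_nt → F'_nt = 585.3 MPa.
R_n = F'_nt · A_b · n = 585.3 × 380.1 × 6 / 1000 = 1335 kN.
Allowable strength R_n/Ω = 1335 / 2 = 667 kN.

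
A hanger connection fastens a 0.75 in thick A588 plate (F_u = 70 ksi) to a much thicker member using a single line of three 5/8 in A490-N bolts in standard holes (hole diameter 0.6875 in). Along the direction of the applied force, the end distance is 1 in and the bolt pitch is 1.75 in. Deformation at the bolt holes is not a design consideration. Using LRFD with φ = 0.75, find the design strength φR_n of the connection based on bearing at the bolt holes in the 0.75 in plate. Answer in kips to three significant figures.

164 kips

Per bolt r_n = 1.5 l_c t F_u ≤ 3.0 d t F_u; upper limit = 3.0 × 0.625 × 0.75 × 70 = 98.44 kips.
Edge bolt: l_c = 1 − 0.6875/2 = 0.6562 in → 1.5 × 0.6562 × 0.75 × 70 = 51.68 → r_n = 51.68 kips.
Interior bolts: l_c = 1.75 − 0.6875 = 1.062 in → 1.5 × 1.062 × 0.75 × 70 = 83.67 → r_n = 83.67 kips.
R_n = 1 × 51.68 + 2 × 83.67 = 219 kips.
Design strength φR_n = 0.75 × 219 = 164 kips.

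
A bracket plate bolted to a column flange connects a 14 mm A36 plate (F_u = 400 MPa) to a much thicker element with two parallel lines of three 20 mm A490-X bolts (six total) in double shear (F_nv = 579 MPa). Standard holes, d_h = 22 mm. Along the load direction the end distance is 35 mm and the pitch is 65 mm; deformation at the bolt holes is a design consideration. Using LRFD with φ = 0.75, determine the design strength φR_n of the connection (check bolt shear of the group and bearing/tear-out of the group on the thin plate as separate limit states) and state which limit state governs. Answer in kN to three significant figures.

1050 kN (bearing governs)

Bolt shear: A_b = π·20²/4 = 314.2 mm²; R_n = 579 × 314.2 × 6 × 2 / 1000 = 2183 kN → 0.75 × 2183 = 1640 kN.
Bearing (1.2 l_c t F_u ≤ 2.4 d t F_u): upper limit = 2.4·20·14·400 / 1000 = 268.8 kN.
  Edge l_c = 35 − 22/2 = 24 → r_n = 161.3 kN; interior l_c = 65 − 22 = 43 → r_n = 268.8 kN.
  R_n,bearing = 2·161.3 + 4·268.8 = 1398 kN → 0.75 × 1398 = 1050 kN.
Bearing governs: 1050 kN.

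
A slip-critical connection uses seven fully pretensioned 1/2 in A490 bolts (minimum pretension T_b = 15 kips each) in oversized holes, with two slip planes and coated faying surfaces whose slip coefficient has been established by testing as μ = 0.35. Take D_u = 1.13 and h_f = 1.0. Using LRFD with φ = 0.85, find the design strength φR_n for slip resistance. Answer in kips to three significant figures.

R_n = μ · D_u · h_f · T_b · n_s · n_b = 0.35 × 1.13 × 1.0 × 15 × 2 × 7 = 83.05 kips.
Design strength φR_n = 0.85 × 83.05 = 70.6 kips.

70.6 kips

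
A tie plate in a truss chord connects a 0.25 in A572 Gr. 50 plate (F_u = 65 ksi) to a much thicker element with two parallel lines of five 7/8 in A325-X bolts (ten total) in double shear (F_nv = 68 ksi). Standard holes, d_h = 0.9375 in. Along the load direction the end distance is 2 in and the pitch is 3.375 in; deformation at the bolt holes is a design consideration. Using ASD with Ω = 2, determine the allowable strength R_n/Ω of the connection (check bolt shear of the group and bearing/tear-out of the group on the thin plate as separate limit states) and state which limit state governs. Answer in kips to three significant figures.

Bolt shear: A_b = π·0.875²/4 = 0.6013 in²; R_n = 68 × 0.6013 × 10 × 2 = 817.8 kips → 817.8 / 2 = 409 kips.
Bearing (1.2 l_c t F_u ≤ 2.4 d t F_u): upper limit = 2.4·0.875·0.25·65 = 34.12 kips.
  Edge l_c = 2 − 0.9375/2 = 1.531 → r_n = 29.86 kips; interior l_c = 3.375 − 0.9375 = 2.438 → r_n = 34.12 kips.
  R_n,bearing = 2·29.86 + 8·34.12 = 332.7 kips → 332.7 / 2 = 166 kips.
Bearing governs: 166 kips.

166 kips (bearing governs)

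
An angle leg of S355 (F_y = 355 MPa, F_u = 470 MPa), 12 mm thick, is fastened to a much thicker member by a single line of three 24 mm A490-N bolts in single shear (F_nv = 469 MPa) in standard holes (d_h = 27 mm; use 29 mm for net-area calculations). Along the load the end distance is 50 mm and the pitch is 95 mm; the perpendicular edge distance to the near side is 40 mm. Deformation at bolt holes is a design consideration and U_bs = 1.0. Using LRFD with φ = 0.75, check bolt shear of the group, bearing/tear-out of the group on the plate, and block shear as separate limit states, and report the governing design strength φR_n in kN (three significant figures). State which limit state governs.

477 kN (bolt shear governs)

Bolt shear: A_b = π·24²/4 = 452.4 mm²; R_n = 469 × 452.4 × 3 × 1 / 1000 = 636.5 kN → 0.75 × 636.5 = 477 kN.
Bearing: edge l_c = 36.5, r_n = 247 kN; interior l_c = 68, r_n = 324.9 kN; R_n = 247 + 2·324.9 = 896.8 kN → 673 kN.
Block shear: A_gv = 2880, A_nv = 2010, A_nt = 306 mm²; R_n = min(0.6F_uA_nv, 0.6F_yA_gv) + U_bs·F_u·A_nt = 710.6 kN → 533 kN.
Bolt shear governs: 477 kN.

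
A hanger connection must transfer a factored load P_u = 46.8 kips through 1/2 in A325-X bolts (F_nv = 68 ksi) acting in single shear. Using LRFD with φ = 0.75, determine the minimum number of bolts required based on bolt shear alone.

5 bolts

A_b = π·0.5²/4 = 0.1963 in².
Per-bolt design strength φR_n = 0.75 × 68 × 0.1963 × 1 = 10.01 kips.
n ≥ 46.8 / 10.01 = 4.674 → use 5 bolts.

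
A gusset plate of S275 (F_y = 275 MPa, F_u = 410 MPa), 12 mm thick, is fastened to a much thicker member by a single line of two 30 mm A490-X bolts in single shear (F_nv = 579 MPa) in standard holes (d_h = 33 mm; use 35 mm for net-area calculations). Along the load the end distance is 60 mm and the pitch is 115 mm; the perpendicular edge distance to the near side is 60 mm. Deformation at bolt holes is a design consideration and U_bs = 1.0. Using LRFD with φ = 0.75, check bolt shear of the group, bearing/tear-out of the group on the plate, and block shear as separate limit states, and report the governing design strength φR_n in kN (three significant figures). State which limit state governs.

Bolt shear: A_b = π·30²/4 = 706.9 mm²; R_n = 579 × 706.9 × 2 × 1 / 1000 = 818.5 kN → 0.75 × 818.5 = 614 kN.
Bearing: edge l_c = 43.5, r_n = 256.8 kN; interior l_c = 82, r_n = 354.2 kN; R_n = 256.8 + 1·354.2 = 611.1 kN → 458 kN.
Block shear: A_gv = 2100, A_nv = 1470, A_nt = 510 mm²; R_n = min(0.6F_uA_nv, 0.6F_yA_gv) + U_bs·F_u·A_nt = 555.6 kN → 417 kN.
Block shear governs: 417 kN.

417 kN (block shear governs)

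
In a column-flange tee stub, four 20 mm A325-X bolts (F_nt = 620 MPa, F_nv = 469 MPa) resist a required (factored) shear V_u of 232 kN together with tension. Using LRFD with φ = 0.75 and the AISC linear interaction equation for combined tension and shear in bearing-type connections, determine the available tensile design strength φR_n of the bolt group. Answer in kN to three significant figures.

A_b = π·20²/4 = 314.2 mm²; f_rv = 232 × 1000 / (4 × 314.2) = 184.6 MPa.
F'_nt = 1.3 F_nt − (F_nt / φF_nv) f_rv = 1.3·620 − (620/(0.75·469))·184.6 = 480.6 MPa, capped at F_nt → F'_nt = 480.6 MPa.
R_n = F'_nt · A_b · n = 480.6 × 314.2 × 4 / 1000 = 603.9 kN.
Design strength φR_n = 0.75 × 603.9 = 453 kN.

453 kN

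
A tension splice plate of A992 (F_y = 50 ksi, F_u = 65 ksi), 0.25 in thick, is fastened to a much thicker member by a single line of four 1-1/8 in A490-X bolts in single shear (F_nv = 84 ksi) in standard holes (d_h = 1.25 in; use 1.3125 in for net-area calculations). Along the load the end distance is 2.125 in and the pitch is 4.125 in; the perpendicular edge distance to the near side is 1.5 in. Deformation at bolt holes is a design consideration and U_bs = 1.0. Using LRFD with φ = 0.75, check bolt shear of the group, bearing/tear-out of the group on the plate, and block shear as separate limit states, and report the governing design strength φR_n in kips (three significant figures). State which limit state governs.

82.7 kips (block shear governs)

Bolt shear: A_b = π·1.125²/4 = 0.994 in²; R_n = 84 × 0.994 × 4 × 1 = 334 kips → 0.75 × 334 = 250 kips.
Bearing: edge l_c = 1.5, r_n = 29.25 kips; interior l_c = 2.875, r_n = 43.87 kips; R_n = 29.25 + 3·43.87 = 160.9 kips → 121 kips.
Block shear: A_gv = 3.625, A_nv = 2.477, A_nt = 0.2109 in²; R_n = min(0.6F_uA_nv, 0.6F_yA_gv) + U_bs·F_u·A_nt = 110.3 kips → 82.7 kips.
Block shear governs: 82.7 kips.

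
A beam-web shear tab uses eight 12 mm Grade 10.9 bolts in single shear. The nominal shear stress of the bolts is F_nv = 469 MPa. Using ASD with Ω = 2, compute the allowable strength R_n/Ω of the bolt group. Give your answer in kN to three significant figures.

212 kN

A_b = π × 12² / 4 = 113.1 mm².
R_n = F_nv · A_b · n · n_s = 469 × 113.1 × 8 × 1 / 1000 = 424.3 kN.
Allowable strength R_n/Ω = 424.3 / 2 = 212 kN.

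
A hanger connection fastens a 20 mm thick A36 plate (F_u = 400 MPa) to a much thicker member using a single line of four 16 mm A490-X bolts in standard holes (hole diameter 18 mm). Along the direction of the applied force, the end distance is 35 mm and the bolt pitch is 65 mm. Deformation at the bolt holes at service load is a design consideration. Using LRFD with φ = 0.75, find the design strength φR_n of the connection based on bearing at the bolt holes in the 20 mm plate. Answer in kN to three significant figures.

Per bolt r_n = 1.2 l_c t F_u ≤ 2.4 d t F_u; upper limit = 2.4 × 16 × 20 × 400 / 1000 = 307.2 kN.
Edge bolt: l_c = 35 − 18/2 = 26 mm → 1.2 × 26 × 20 × 400 / 1000 = 249.6 → r_n = 249.6 kN.
Interior bolts: l_c = 65 − 18 = 47 mm → 1.2 × 47 × 20 × 400 / 1000 = 451.2 → r_n = 307.2 kN.
R_n = 1 × 249.6 + 3 × 307.2 = 1171 kN.
Design strength φR_n = 0.75 × 1171 = 878 kN.

878 kN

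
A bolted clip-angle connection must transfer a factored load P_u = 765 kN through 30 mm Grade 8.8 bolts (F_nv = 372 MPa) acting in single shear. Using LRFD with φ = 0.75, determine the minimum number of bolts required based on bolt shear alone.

A_b = π·30²/4 = 706.9 mm².
Per-bolt design strength φR_n = 0.75 × 372 × 706.9 × 1 / 1000 = 197.2 kN.
n ≥ 765 / 197.2 = 3.879 → use 4 bolts.

4 bolts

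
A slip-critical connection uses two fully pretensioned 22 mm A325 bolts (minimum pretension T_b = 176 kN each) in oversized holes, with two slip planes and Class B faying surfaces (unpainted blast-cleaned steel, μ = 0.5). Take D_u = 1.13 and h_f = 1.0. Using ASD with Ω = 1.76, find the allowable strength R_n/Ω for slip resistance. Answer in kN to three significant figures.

R_n = μ · D_u · h_f · T_b · n_s · n_b = 0.5 × 1.13 × 1.0 × 176 × 2 × 2 = 397.8 kN.
Allowable strength R_n/Ω = 397.8 / 1.76 = 226 kN.

226 kN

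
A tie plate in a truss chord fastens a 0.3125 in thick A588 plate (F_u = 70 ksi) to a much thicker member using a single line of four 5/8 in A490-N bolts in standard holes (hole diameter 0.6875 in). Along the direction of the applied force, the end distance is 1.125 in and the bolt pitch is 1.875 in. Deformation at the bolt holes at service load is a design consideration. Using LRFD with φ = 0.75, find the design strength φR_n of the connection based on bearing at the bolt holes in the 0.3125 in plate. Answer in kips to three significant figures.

85.5 kips

Per bolt r_n = 1.2 l_c t F_u ≤ 2.4 d t F_u; upper limit = 2.4 × 0.625 × 0.3125 × 70 = 32.81 kips.
Edge bolt: l_c = 1.125 − 0.6875/2 = 0.7812 in → 1.2 × 0.7812 × 0.3125 × 70 = 20.51 → r_n = 20.51 kips.
Interior bolts: l_c = 1.875 − 0.6875 = 1.188 in → 1.2 × 1.188 × 0.3125 × 70 = 31.17 → r_n = 31.17 kips.
R_n = 1 × 20.51 + 3 × 31.17 = 114 kips.
Design strength φR_n = 0.75 × 114 = 85.5 kips.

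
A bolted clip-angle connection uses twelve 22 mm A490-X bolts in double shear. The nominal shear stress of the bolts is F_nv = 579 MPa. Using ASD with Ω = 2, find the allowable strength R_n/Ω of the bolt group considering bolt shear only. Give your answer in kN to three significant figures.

A_b = π × 22² / 4 = 380.1 mm².
R_n = F_nv · A_b · n · n_s = 579 × 380.1 × 12 × 2 / 1000 = 5282 kN.
Allowable strength R_n/Ω = 5282 / 2 = 2640 kN.

2640 kN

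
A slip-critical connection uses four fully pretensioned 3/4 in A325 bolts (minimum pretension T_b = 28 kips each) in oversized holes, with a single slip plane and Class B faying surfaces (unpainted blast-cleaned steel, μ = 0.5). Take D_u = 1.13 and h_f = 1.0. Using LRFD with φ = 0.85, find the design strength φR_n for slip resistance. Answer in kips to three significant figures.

R_n = μ · D_u · h_f · T_b · n_s · n_b = 0.5 × 1.13 × 1.0 × 28 × 1 × 4 = 63.28 kips.
Design strength φR_n = 0.85 × 63.28 = 53.8 kips.

53.8 kips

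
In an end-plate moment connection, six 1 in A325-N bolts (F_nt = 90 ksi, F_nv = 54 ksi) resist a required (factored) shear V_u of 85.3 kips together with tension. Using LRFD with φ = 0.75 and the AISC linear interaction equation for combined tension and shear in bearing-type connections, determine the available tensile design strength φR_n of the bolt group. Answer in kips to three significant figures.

A_b = π·1²/4 = 0.7854 in²; f_rv = 85.3 / (6 × 0.7854) = 18.1 ksi.
F'_nt = 1.3 F_nt − (F_nt / φF_nv) f_rv = 1.3·90 − (90/(0.75·54))·18.1 = 76.78 ksi, capped at F_nt → F'_nt = 76.78 ksi.
R_n = F'_nt · A_b · n = 76.78 × 0.7854 × 6 = 361.8 kips.
Design strength φR_n = 0.75 × 361.8 = 271 kips.

271 kips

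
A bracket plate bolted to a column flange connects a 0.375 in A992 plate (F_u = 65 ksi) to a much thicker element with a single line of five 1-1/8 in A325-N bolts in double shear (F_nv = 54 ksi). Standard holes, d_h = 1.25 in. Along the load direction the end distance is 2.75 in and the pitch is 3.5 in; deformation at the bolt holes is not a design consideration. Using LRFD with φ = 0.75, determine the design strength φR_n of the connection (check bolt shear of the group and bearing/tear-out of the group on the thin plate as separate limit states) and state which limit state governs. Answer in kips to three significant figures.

Bolt shear: A_b = π·1.125²/4 = 0.994 in²; R_n = 54 × 0.994 × 5 × 2 = 536.8 kips → 0.75 × 536.8 = 403 kips.
Bearing (1.5 l_c t F_u ≤ 3.0 d t F_u): upper limit = 3.0·1.125·0.375·65 = 82.27 kips.
  Edge l_c = 2.75 − 1.25/2 = 2.125 → r_n = 77.7 kips; interior l_c = 3.5 − 1.25 = 2.25 → r_n = 82.27 kips.
  R_n,bearing = 1·77.7 + 4·82.27 = 406.8 kips → 0.75 × 406.8 = 305 kips.
Bearing governs: 305 kips.

305 kips (bearing governs)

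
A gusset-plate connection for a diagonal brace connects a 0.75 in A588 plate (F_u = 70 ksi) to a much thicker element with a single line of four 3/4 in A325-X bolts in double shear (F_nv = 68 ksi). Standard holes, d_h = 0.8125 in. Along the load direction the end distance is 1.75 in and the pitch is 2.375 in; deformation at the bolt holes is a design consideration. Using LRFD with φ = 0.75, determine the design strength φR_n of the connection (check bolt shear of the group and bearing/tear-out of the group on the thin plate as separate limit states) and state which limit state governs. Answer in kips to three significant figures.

Bolt shear: A_b = π·0.75²/4 = 0.4418 in²; R_n = 68 × 0.4418 × 4 × 2 = 240.3 kips → 0.75 × 240.3 = 180 kips.
Bearing (1.2 l_c t F_u ≤ 2.4 d t F_u): upper limit = 2.4·0.75·0.75·70 = 94.5 kips.
  Edge l_c = 1.75 − 0.8125/2 = 1.344 → r_n = 84.66 kips; interior l_c = 2.375 − 0.8125 = 1.562 → r_n = 94.5 kips.
  R_n,bearing = 1·84.66 + 3·94.5 = 368.2 kips → 0.75 × 368.2 = 276 kips.
Bolt shear governs: 180 kips.

180 kips (bolt shear governs)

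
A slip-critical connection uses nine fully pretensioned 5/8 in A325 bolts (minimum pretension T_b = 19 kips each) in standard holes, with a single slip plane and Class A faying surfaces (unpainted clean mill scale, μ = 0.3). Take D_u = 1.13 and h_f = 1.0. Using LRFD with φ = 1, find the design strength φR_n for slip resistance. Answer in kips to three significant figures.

58 kips

R_n = μ · D_u · h_f · T_b · n_s · n_b = 0.3 × 1.13 × 1.0 × 19 × 1 × 9 = 57.97 kips.
Design strength φR_n = 1 × 57.97 = 58 kips.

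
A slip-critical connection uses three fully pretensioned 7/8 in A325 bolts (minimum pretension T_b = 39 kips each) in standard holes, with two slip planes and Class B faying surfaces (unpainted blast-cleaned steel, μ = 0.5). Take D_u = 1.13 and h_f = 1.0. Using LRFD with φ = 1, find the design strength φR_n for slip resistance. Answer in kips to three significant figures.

132 kips

R_n = μ · D_u · h_f · T_b · n_s · n_b = 0.5 × 1.13 × 1.0 × 39 × 2 × 3 = 132.2 kips.
Design strength φR_n = 1 × 132.2 = 132 kips.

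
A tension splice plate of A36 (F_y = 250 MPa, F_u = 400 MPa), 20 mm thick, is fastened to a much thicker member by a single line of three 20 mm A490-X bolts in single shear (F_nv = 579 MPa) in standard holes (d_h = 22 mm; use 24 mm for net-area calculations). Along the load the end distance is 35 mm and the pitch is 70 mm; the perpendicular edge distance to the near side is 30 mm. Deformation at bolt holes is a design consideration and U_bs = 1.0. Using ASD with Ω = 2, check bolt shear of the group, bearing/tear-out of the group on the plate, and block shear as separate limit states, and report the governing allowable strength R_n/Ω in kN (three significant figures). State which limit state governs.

273 kN (bolt shear governs)

Bolt shear: A_b = π·20²/4 = 314.2 mm²; R_n = 579 × 314.2 × 3 × 1 / 1000 = 545.7 kN → 545.7 / 2 = 273 kN.
Bearing: edge l_c = 24, r_n = 230.4 kN; interior l_c = 48, r_n = 384 kN; R_n = 230.4 + 2·384 = 998.4 kN → 499 kN.
Block shear: A_gv = 3500, A_nv = 2300, A_nt = 360 mm²; R_n = min(0.6F_uA_nv, 0.6F_yA_gv) + U_bs·F_u·A_nt = 669 kN → 334 kN.
Bolt shear governs: 273 kN.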